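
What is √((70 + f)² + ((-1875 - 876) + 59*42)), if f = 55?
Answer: 2*√3838 ≈ 123.90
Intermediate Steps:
√((70 + f)² + ((-1875 - 876) + 59*42)) = √((70 + 55)² + ((-1875 - 876) + 59*42)) = √(125² + (-2751 + 2478)) = √(15625 - 273) = √15352 = 2*√3838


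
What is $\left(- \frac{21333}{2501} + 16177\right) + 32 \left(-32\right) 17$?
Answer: $- \frac{3100064}{2501} \approx -1239.5$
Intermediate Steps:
$\left(- \frac{21333}{2501} + 16177\right) + 32 \left(-32\right) 17 = \left(\left(-21333\right) \frac{1}{2501} + 16177\right) - 17408 = \left(- \frac{21333}{2501} + 16177\right) - 17408 = \frac{40437344}{2501} - 17408 = - \frac{3100064}{2501}$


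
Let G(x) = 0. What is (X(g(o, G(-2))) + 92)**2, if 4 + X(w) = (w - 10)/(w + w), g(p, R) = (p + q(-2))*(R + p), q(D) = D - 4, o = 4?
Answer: 508369/64 ≈ 7943.3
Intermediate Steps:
q(D) = -4 + D
g(p, R) = (-6 + p)*(R + p) (g(p, R) = (p + (-4 - 2))*(R + p) = (p - 6)*(R + p) = (-6 + p)*(R + p))
X(w) = -4 + (-10 + w)/(2*w) (X(w) = -4 + (w - 10)/(w + w) = -4 + (-10 + w)/((2*w)) = -4 + (-10 + w)*(1/(2*w)) = -4 + (-10 + w)/(2*w))
(X(g(o, G(-2))) + 92)**2 = ((-7/2 - 5/(4**2 - 6*0 - 6*4 + 0*4)) + 92)**2 = ((-7/2 - 5/(16 + 0 - 24 + 0)) + 92)**2 = ((-7/2 - 5/(-8)) + 92)**2 = ((-7/2 - 5*(-1/8)) + 92)**2 = ((-7/2 + 5/8) + 92)**2 = (-23/8 + 92)**2 = (713/8)**2 = 508369/64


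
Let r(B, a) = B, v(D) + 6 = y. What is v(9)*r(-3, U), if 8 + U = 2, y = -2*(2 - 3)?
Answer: 12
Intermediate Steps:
y = 2 (y = -2*(-1) = 2)
v(D) = -4 (v(D) = -6 + 2 = -4)
U = -6 (U = -8 + 2 = -6)
v(9)*r(-3, U) = -4*(-3) = 12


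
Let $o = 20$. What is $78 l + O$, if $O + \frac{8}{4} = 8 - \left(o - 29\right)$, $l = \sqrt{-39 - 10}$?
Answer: $15 + 546 i \approx 15.0 + 546.0 i$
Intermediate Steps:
$l = 7 i$ ($l = \sqrt{-49} = 7 i \approx 7.0 i$)
$O = 15$ ($O = -2 + \left(8 - \left(20 - 29\right)\right) = -2 + \left(8 - -9\right) = -2 + \left(8 + 9\right) = -2 + 17 = 15$)
$78 l + O = 78 \cdot 7 i + 15 = 546 i + 15 = 15 + 546 i$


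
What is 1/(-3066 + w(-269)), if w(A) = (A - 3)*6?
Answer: -1/4698 ≈ -0.00021286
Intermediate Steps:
w(A) = -18 + 6*A (w(A) = (-3 + A)*6 = -18 + 6*A)
1/(-3066 + w(-269)) = 1/(-3066 + (-18 + 6*(-269))) = 1/(-3066 + (-18 - 1614)) = 1/(-3066 - 1632) = 1/(-4698) = -1/4698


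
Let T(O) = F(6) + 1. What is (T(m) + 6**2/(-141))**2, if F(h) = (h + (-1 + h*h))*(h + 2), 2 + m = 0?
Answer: 238733401/2209 ≈ 1.0807e+5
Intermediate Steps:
m = -2 (m = -2 + 0 = -2)
F(h) = (2 + h)*(-1 + h + h**2) (F(h) = (h + (-1 + h**2))*(2 + h) = (-1 + h + h**2)*(2 + h) = (2 + h)*(-1 + h + h**2))
T(O) = 329 (T(O) = (-2 + 6 + 6**3 + 3*6**2) + 1 = (-2 + 6 + 216 + 3*36) + 1 = (-2 + 6 + 216 + 108) + 1 = 328 + 1 = 329)
(T(m) + 6**2/(-141))**2 = (329 + 6**2/(-141))**2 = (329 + 36*(-1/141))**2 = (329 - 12/47)**2 = (15451/47)**2 = 238733401/2209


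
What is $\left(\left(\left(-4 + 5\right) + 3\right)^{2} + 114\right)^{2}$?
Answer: $16900$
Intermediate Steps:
$\left(\left(\left(-4 + 5\right) + 3\right)^{2} + 114\right)^{2} = \left(\left(1 + 3\right)^{2} + 114\right)^{2} = \left(4^{2} + 114\right)^{2} = \left(16 + 114\right)^{2} = 130^{2} = 16900$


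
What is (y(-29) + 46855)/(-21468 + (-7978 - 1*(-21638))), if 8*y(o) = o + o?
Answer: -187391/31232 ≈ -6.0000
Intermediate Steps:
y(o) = o/4 (y(o) = (o + o)/8 = (2*o)/8 = o/4)
(y(-29) + 46855)/(-21468 + (-7978 - 1*(-21638))) = ((¼)*(-29) + 46855)/(-21468 + (-7978 - 1*(-21638))) = (-29/4 + 46855)/(-21468 + (-7978 + 21638)) = 187391/(4*(-21468 + 13660)) = (187391/4)/(-7808) = (187391/4)*(-1/7808) = -187391/31232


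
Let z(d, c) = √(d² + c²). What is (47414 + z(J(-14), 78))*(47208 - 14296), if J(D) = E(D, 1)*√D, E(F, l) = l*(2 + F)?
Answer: 1560489568 + 197472*√113 ≈ 1.5626e+9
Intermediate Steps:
J(D) = √D*(2 + D) (J(D) = (1*(2 + D))*√D = (2 + D)*√D = √D*(2 + D))
z(d, c) = √(c² + d²)
(47414 + z(J(-14), 78))*(47208 - 14296) = (47414 + √(78² + (√(-14)*(2 - 14))²))*(47208 - 14296) = (47414 + √(6084 + ((I*√14)*(-12))²))*32912 = (47414 + √(6084 + (-12*I*√14)²))*32912 = (47414 + √(6084 - 2016))*32912 = (47414 + √4068)*32912 = (47414 + 6*√113)*32912 = 1560489568 + 197472*√113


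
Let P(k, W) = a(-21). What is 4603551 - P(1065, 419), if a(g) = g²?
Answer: 4603110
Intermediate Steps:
P(k, W) = 441 (P(k, W) = (-21)² = 441)
4603551 - P(1065, 419) = 4603551 - 1*441 = 4603551 - 441 = 4603110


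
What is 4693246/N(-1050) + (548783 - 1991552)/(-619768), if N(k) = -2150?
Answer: -1452810866789/666250600 ≈ -2180.6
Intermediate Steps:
4693246/N(-1050) + (548783 - 1991552)/(-619768) = 4693246/(-2150) + (548783 - 1991552)/(-619768) = 4693246*(-1/2150) - 1442769*(-1/619768) = -2346623/1075 + 1442769/619768 = -1452810866789/666250600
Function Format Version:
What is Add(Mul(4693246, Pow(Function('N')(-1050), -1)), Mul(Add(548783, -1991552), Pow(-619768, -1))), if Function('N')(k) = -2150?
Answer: Rational(-1452810866789, 666250600) ≈ -2180.6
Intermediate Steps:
Add(Mul(4693246, Pow(Function('N')(-1050), -1)), Mul(Add(548783, -1991552), Pow(-619768, -1))) = Add(Mul(4693246, Pow(-2150, -1)), Mul(Add(548783, -1991552), Pow(-619768, -1))) = Add(Mul(4693246, Rational(-1, 2150)), Mul(-1442769, Rational(-1, 619768))) = Add(Rational(-2346623, 1075), Rational(1442769, 619768)) = Rational(-1452810866789, 666250600)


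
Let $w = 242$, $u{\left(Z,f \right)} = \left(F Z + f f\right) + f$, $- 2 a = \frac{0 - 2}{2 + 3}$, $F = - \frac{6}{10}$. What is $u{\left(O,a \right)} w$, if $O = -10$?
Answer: $\frac{37752}{25} \approx 1510.1$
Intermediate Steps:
$F = - \frac{3}{5}$ ($F = \left(-6\right) \frac{1}{10} = - \frac{3}{5} \approx -0.6$)
$a = \frac{1}{5}$ ($a = - \frac{\left(0 - 2\right) \frac{1}{2 + 3}}{2} = - \frac{\left(-2\right) \frac{1}{5}}{2} = \left(- \frac{1}{2}\right) \left(- \frac{2}{5}\right) = \frac{1}{5} \approx 0.2$)
$u{\left(Z,f \right)} = f + f^{2} - \frac{3 Z}{5}$ ($u{\left(Z,f \right)} = \left(- \frac{3 Z}{5} + f f\right) + f = \left(- \frac{3 Z}{5} + f^{2}\right) + f = \left(f^{2} - \frac{3 Z}{5}\right) + f = f + f^{2} - \frac{3 Z}{5}$)
$u{\left(O,a \right)} w = \left(\frac{1}{5} + \left(\frac{1}{5}\right)^{2} - -6\right) 242 = \left(\frac{1}{5} + \frac{1}{25} + 6\right) 242 = \frac{156}{25} \cdot 242 = \frac{37752}{25}$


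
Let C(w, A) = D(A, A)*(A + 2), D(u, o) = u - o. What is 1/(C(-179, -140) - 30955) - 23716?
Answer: -734128781/30955 ≈ -23716.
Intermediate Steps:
C(w, A) = 0 (C(w, A) = (A - A)*(A + 2) = 0*(2 + A) = 0)
1/(C(-179, -140) - 30955) - 23716 = 1/(0 - 30955) - 23716 = 1/(-30955) - 23716 = -1/30955 - 23716 = -734128781/30955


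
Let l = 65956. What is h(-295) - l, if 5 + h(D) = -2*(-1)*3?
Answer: -65955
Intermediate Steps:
h(D) = 1 (h(D) = -5 - 2*(-1)*3 = -5 + 2*3 = -5 + 6 = 1)
h(-295) - l = 1 - 1*65956 = 1 - 65956 = -65955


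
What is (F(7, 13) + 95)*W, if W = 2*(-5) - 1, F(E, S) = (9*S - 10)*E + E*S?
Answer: -10285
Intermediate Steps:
F(E, S) = E*S + E*(-10 + 9*S) (F(E, S) = (-10 + 9*S)*E + E*S = E*(-10 + 9*S) + E*S = E*S + E*(-10 + 9*S))
W = -11 (W = -10 - 1 = -11)
(F(7, 13) + 95)*W = (10*7*(-1 + 13) + 95)*(-11) = (10*7*12 + 95)*(-11) = (840 + 95)*(-11) = 935*(-11) = -10285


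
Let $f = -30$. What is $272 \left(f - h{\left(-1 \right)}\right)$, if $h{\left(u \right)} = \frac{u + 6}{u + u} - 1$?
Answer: $-7208$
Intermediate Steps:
$h{\left(u \right)} = -1 + \frac{6 + u}{2 u}$ ($h{\left(u \right)} = \frac{6 + u}{2 u} - 1 = -1 + \frac{6 + u}{2 u}$)
$272 \left(f - h{\left(-1 \right)}\right) = 272 \left(-30 - \frac{6 - -1}{2 \left(-1\right)}\right) = 272 \left(-30 - \frac{1}{2} \left(-1\right) \left(6 + 1\right)\right) = 272 \left(-30 - \frac{1}{2} \left(-1\right) 7\right) = 272 \left(-30 - - \frac{7}{2}\right) = 272 \left(-30 + \frac{7}{2}\right) = 272 \left(- \frac{53}{2}\right) = -7208$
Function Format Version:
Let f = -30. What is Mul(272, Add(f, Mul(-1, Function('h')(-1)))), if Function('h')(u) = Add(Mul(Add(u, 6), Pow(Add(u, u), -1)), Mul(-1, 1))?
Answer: -7208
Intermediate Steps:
Function('h')(u) = Add(-1, Mul(Rational(1, 2), Pow(u, -1), Add(6, u))) (Function('h')(u) = Add(Mul(Add(6, u), Pow(Mul(2, u), -1)), -1) = Add(Mul(Add(6, u), Mul(Rational(1, 2), Pow(u, -1))), -1) = Add(Mul(Rational(1, 2), Pow(u, -1), Add(6, u)), -1) = Add(-1, Mul(Rational(1, 2), Pow(u, -1), Add(6, u))))
Mul(272, Add(f, Mul(-1, Function('h')(-1)))) = Mul(272, Add(-30, Mul(-1, Mul(Rational(1, 2), Pow(-1, -1), Add(6, Mul(-1, -1)))))) = Mul(272, Add(-30, Mul(-1, Mul(Rational(1, 2), -1, Add(6, 1))))) = Mul(272, Add(-30, Mul(-1, Mul(Rational(1, 2), -1, 7)))) = Mul(272, Add(-30, Mul(-1, Rational(-7, 2)))) = Mul(272, Add(-30, Rational(7, 2))) = Mul(272, Rational(-53, 2)) = -7208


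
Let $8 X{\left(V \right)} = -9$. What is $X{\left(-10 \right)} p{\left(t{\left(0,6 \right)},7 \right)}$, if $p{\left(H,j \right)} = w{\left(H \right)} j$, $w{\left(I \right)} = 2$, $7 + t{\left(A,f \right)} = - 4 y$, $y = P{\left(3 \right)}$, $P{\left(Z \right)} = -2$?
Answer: $- \frac{63}{4} \approx -15.75$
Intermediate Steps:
$y = -2$
$t{\left(A,f \right)} = 1$ ($t{\left(A,f \right)} = -7 - -8 = -7 + 8 = 1$)
$X{\left(V \right)} = - \frac{9}{8}$ ($X{\left(V \right)} = \frac{1}{8} \left(-9\right) = - \frac{9}{8}$)
$p{\left(H,j \right)} = 2 j$
$X{\left(-10 \right)} p{\left(t{\left(0,6 \right)},7 \right)} = - \frac{9 \cdot 2 \cdot 7}{8} = \left(- \frac{9}{8}\right) 14 = - \frac{63}{4}$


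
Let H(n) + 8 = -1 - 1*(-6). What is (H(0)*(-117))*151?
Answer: 53001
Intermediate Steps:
H(n) = -3 (H(n) = -8 + (-1 - 1*(-6)) = -8 + (-1 + 6) = -8 + 5 = -3)
(H(0)*(-117))*151 = -3*(-117)*151 = 351*151 = 53001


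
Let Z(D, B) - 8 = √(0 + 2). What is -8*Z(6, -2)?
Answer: -64 - 8*√2 ≈ -75.314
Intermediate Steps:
Z(D, B) = 8 + √2 (Z(D, B) = 8 + √(0 + 2) = 8 + √2)
-8*Z(6, -2) = -8*(8 + √2) = -64 - 8*√2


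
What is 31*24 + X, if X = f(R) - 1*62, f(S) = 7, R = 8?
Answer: 689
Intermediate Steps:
X = -55 (X = 7 - 1*62 = 7 - 62 = -55)
31*24 + X = 31*24 - 55 = 744 - 55 = 689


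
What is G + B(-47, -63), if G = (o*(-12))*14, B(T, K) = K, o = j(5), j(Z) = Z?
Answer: -903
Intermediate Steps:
o = 5
G = -840 (G = (5*(-12))*14 = -60*14 = -840)
G + B(-47, -63) = -840 - 63 = -903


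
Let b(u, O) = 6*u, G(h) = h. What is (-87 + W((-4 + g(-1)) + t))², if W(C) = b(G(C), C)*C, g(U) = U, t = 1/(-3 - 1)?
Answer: 393129/64 ≈ 6142.6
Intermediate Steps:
t = -¼ (t = 1/(-4) = -¼ ≈ -0.25000)
W(C) = 6*C² (W(C) = (6*C)*C = 6*C²)
(-87 + W((-4 + g(-1)) + t))² = (-87 + 6*((-4 - 1) - ¼)²)² = (-87 + 6*(-5 - ¼)²)² = (-87 + 6*(-21/4)²)² = (-87 + 6*(441/16))² = (-87 + 1323/8)² = (627/8)² = 393129/64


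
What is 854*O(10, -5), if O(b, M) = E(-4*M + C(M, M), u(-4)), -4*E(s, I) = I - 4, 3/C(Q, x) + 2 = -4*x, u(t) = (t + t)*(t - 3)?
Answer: -11102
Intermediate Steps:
u(t) = 2*t*(-3 + t) (u(t) = (2*t)*(-3 + t) = 2*t*(-3 + t))
C(Q, x) = 3/(-2 - 4*x)
E(s, I) = 1 - I/4 (E(s, I) = -(I - 4)/4 = -(-4 + I)/4 = 1 - I/4)
O(b, M) = -13 (O(b, M) = 1 - (-4)*(-3 - 4)/2 = 1 - (-4)*(-7)/2 = 1 - 1/4*56 = 1 - 14 = -13)
854*O(10, -5) = 854*(-13) = -11102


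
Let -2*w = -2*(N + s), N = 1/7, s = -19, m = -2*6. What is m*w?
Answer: 1584/7 ≈ 226.29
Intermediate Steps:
m = -12
N = ⅐ ≈ 0.14286
w = -132/7 (w = -(-1)*(⅐ - 19) = -(-1)*(-132)/7 = -½*264/7 = -132/7 ≈ -18.857)
m*w = -12*(-132/7) = 1584/7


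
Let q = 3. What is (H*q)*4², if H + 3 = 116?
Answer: 5424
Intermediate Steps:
H = 113 (H = -3 + 116 = 113)
(H*q)*4² = (113*3)*4² = 339*16 = 5424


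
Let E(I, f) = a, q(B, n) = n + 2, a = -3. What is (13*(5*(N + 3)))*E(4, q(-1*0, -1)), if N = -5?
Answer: 390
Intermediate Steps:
q(B, n) = 2 + n
E(I, f) = -3
(13*(5*(N + 3)))*E(4, q(-1*0, -1)) = (13*(5*(-5 + 3)))*(-3) = (13*(5*(-2)))*(-3) = (13*(-10))*(-3) = -130*(-3) = 390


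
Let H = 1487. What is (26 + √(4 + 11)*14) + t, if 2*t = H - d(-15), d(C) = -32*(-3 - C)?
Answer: 1923/2 + 14*√15 ≈ 1015.7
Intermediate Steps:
d(C) = 96 + 32*C
t = 1871/2 (t = (1487 - (96 + 32*(-15)))/2 = (1487 - (96 - 480))/2 = (1487 - 1*(-384))/2 = (1487 + 384)/2 = (½)*1871 = 1871/2 ≈ 935.50)
(26 + √(4 + 11)*14) + t = (26 + √(4 + 11)*14) + 1871/2 = (26 + √15*14) + 1871/2 = (26 + 14*√15) + 1871/2 = 1923/2 + 14*√15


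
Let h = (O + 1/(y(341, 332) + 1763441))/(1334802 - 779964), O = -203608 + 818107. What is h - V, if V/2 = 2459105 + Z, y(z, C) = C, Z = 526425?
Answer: -2921663847537417856/489304141887 ≈ -5.9711e+6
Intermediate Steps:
O = 614499
V = 5971060 (V = 2*(2459105 + 526425) = 2*2985530 = 5971060)
h = 541918372364/489304141887 (h = (614499 + 1/(332 + 1763441))/(1334802 - 779964) = (614499 + 1/1763773)/554838 = (614499 + 1/1763773)*(1/554838) = (1083836744728/1763773)*(1/554838) = 541918372364/489304141887 ≈ 1.1075)
h - V = 541918372364/489304141887 - 1*5971060 = 541918372364/489304141887 - 5971060 = -2921663847537417856/489304141887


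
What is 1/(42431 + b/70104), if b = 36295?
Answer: 70104/2974619119 ≈ 2.3567e-5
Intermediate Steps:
1/(42431 + b/70104) = 1/(42431 + 36295/70104) = 1/(2974619119/70104) = 70104/2974619119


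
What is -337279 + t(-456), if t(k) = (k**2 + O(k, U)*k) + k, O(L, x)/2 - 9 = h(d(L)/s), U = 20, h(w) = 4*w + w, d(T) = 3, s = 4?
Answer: -141427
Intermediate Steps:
h(w) = 5*w
O(L, x) = 51/2 (O(L, x) = 18 + 2*(5*(3/4)) = 18 + 2*(15/4) = 18 + 15/2 = 51/2)
t(k) = k**2 + 53*k/2 (t(k) = (k**2 + 51*k/2) + k = k**2 + 53*k/2)
-337279 + t(-456) = -337279 + (1/2)*(-456)*(53 + 2*(-456)) = -337279 + (1/2)*(-456)*(53 - 912) = -337279 + (1/2)*(-456)*(-859) = -337279 + 195852 = -141427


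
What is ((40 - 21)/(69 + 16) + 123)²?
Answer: 109704676/7225 ≈ 15184.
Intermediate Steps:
((40 - 21)/(69 + 16) + 123)² = (19/85 + 123)² = (10474/85)² = 109704676/7225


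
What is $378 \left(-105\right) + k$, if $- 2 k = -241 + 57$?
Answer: $-39598$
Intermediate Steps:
$k = 92$ ($k = - \frac{-241 + 57}{2} = \left(- \frac{1}{2}\right) \left(-184\right) = 92$)
$378 \left(-105\right) + k = 378 \left(-105\right) + 92 = -39690 + 92 = -39598$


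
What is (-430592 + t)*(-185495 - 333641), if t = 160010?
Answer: 140468857152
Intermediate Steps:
(-430592 + t)*(-185495 - 333641) = (-430592 + 160010)*(-185495 - 333641) = -270582*(-519136) = 140468857152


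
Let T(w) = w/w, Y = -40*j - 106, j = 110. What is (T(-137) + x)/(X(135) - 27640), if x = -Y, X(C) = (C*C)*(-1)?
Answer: -4507/45865 ≈ -0.098267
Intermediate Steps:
Y = -4506 (Y = -40*110 - 106 = -4400 - 106 = -4506)
X(C) = -C**2 (X(C) = C**2*(-1) = -C**2)
x = 4506 (x = -1*(-4506) = 4506)
T(w) = 1
(T(-137) + x)/(X(135) - 27640) = (1 + 4506)/(-1*135**2 - 27640) = 4507/(-1*18225 - 27640) = 4507/(-18225 - 27640) = 4507/(-45865) = 4507*(-1/45865) = -4507/45865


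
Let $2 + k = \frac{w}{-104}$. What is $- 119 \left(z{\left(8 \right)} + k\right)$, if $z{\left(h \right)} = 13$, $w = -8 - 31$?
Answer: $- \frac{10829}{8} \approx -1353.6$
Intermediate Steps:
$w = -39$
$k = - \frac{13}{8}$ ($k = -2 - \frac{39}{-104} = -2 - - \frac{3}{8} = -2 + \frac{3}{8} = - \frac{13}{8} \approx -1.625$)
$- 119 \left(z{\left(8 \right)} + k\right) = - 119 \left(13 - \frac{13}{8}\right) = \left(-119\right) \frac{91}{8} = - \frac{10829}{8}$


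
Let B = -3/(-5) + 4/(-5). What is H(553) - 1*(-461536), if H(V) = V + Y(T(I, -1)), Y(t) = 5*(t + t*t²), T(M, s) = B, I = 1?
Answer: 11552199/25 ≈ 4.6209e+5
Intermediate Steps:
B = -⅕ (B = -3*(-⅕) + 4*(-⅕) = ⅗ - ⅘ = -⅕ ≈ -0.20000)
T(M, s) = -⅕
Y(t) = 5*t + 5*t³ (Y(t) = 5*(t + t³) = 5*t + 5*t³)
H(V) = -26/25 + V (H(V) = V + 5*(-⅕)*(1 + (-⅕)²) = V + 5*(-⅕)*(1 + 1/25) = V + 5*(-⅕)*(26/25) = V - 26/25 = -26/25 + V)
H(553) - 1*(-461536) = (-26/25 + 553) - 1*(-461536) = 13799/25 + 461536 = 11552199/25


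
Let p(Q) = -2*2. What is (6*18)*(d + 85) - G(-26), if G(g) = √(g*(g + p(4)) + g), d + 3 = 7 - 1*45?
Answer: 4752 - √754 ≈ 4724.5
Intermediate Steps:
p(Q) = -4
d = -41 (d = -3 + (7 - 1*45) = -3 + (7 - 45) = -3 - 38 = -41)
G(g) = √(g + g*(-4 + g)) (G(g) = √(g*(g - 4) + g) = √(g*(-4 + g) + g) = √(g + g*(-4 + g)))
(6*18)*(d + 85) - G(-26) = (6*18)*(-41 + 85) - √(-26*(-3 - 26)) = 108*44 - √(-26*(-29)) = 4752 - √754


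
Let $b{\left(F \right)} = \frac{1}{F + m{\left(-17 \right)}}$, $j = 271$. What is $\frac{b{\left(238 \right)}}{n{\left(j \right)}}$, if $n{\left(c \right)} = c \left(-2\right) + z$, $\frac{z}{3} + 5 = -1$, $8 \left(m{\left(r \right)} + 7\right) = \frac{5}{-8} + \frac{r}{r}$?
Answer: $- \frac{4}{517545} \approx -7.7288 \cdot 10^{-6}$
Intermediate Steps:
$m{\left(r \right)} = - \frac{445}{64}$ ($m{\left(r \right)} = -7 + \frac{\frac{5}{-8} + \frac{r}{r}}{8} = -7 + \frac{5 \left(- \frac{1}{8}\right) + 1}{8} = -7 + \frac{- \frac{5}{8} + 1}{8} = -7 + \frac{1}{8} \cdot \frac{3}{8} = -7 + \frac{3}{64} = - \frac{445}{64}$)
$z = -18$ ($z = -15 + 3 \left(-1\right) = -15 - 3 = -18$)
$b{\left(F \right)} = \frac{1}{- \frac{445}{64} + F}$ ($b{\left(F \right)} = \frac{1}{F - \frac{445}{64}} = \frac{1}{- \frac{445}{64} + F}$)
$n{\left(c \right)} = -18 - 2 c$ ($n{\left(c \right)} = c \left(-2\right) - 18 = - 2 c - 18 = -18 - 2 c$)
$\frac{b{\left(238 \right)}}{n{\left(j \right)}} = \frac{64 \frac{1}{-445 + 64 \cdot 238}}{-18 - 542} = \frac{64 \frac{1}{-445 + 15232}}{-18 - 542} = \frac{64 \cdot \frac{1}{14787}}{-560} = 64 \cdot \frac{1}{14787} \left(- \frac{1}{560}\right) = \frac{64}{14787} \left(- \frac{1}{560}\right) = - \frac{4}{517545}$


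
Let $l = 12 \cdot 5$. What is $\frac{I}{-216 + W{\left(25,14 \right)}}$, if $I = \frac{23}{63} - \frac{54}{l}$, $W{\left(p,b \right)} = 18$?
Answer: $\frac{337}{124740} \approx 0.0027016$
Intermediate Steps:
$l = 60$
$I = - \frac{337}{630}$ ($I = \frac{23}{63} - \frac{54}{60} = 23 \cdot \frac{1}{63} - \frac{9}{10} = \frac{23}{63} - \frac{9}{10} = - \frac{337}{630} \approx -0.53492$)
$\frac{I}{-216 + W{\left(25,14 \right)}} = - \frac{337}{630 \left(-216 + 18\right)} = - \frac{337}{630 \left(-198\right)} = \left(- \frac{337}{630}\right) \left(- \frac{1}{198}\right) = \frac{337}{124740}$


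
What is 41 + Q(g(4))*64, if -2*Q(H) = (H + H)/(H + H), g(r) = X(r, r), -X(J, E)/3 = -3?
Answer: 9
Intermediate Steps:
X(J, E) = 9 (X(J, E) = -3*(-3) = 9)
g(r) = 9
Q(H) = -½ (Q(H) = -(H + H)/(2*(H + H)) = -2*H/(2*(2*H)) = -2*H*1/(2*H)/2 = -½*1 = -½)
41 + Q(g(4))*64 = 41 - ½*64 = 41 - 32 = 9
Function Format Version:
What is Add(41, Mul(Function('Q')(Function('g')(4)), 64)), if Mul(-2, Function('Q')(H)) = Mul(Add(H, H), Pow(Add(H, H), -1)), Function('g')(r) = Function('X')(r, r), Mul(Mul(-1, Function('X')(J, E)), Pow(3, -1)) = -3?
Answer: 9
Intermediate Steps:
Function('X')(J, E) = 9 (Function('X')(J, E) = Mul(-3, -3) = 9)
Function('g')(r) = 9
Function('Q')(H) = Rational(-1, 2) (Function('Q')(H) = Mul(Rational(-1, 2), Mul(Add(H, H), Pow(Add(H, H), -1))) = Mul(Rational(-1, 2), Mul(Mul(2, H), Pow(Mul(2, H), -1))) = Mul(Rational(-1, 2), Mul(Mul(2, H), Mul(Rational(1, 2), Pow(H, -1)))) = Mul(Rational(-1, 2), 1) = Rational(-1, 2))
Add(41, Mul(Function('Q')(Function('g')(4)), 64)) = Add(41, Mul(Rational(-1, 2), 64)) = Add(41, -32) = 9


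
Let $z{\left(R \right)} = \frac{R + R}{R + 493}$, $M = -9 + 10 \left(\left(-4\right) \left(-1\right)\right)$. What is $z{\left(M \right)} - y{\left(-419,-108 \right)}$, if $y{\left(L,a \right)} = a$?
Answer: $\frac{28327}{262} \approx 108.12$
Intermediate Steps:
$M = 31$ ($M = -9 + 10 \cdot 4 = -9 + 40 = 31$)
$z{\left(R \right)} = \frac{2 R}{493 + R}$
$z{\left(M \right)} - y{\left(-419,-108 \right)} = 2 \cdot 31 \frac{1}{493 + 31} - -108 = 2 \cdot 31 \cdot \frac{1}{524} + 108 = \frac{31}{262} + 108 = \frac{28327}{262}$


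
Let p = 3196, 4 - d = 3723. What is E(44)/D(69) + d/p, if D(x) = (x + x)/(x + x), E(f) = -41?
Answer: -134755/3196 ≈ -42.164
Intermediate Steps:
d = -3719 (d = 4 - 1*3723 = 4 - 3723 = -3719)
D(x) = 1 (D(x) = (2*x)/((2*x)) = (2*x)*(1/(2*x)) = 1)
E(44)/D(69) + d/p = -41/1 - 3719/3196 = -41*1 - 3719*1/3196 = -41 - 3719/3196 = -134755/3196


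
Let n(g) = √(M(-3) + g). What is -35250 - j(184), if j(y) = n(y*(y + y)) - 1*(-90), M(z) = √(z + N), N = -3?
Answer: -35340 - √(67712 + I*√6) ≈ -35600.0 - 0.0047067*I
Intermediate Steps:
M(z) = √(-3 + z) (M(z) = √(z - 3) = √(-3 + z))
n(g) = √(g + I*√6) (n(g) = √(√(-3 - 3) + g) = √(√(-6) + g) = √(I*√6 + g) = √(g + I*√6))
j(y) = 90 + √(2*y² + I*√6) (j(y) = √(y*(y + y) + I*√6) - 1*(-90) = √(y*(2*y) + I*√6) + 90 = √(2*y² + I*√6) + 90 = 90 + √(2*y² + I*√6))
-35250 - j(184) = -35250 - (90 + √(2*184² + I*√6)) = -35250 - (90 + √(2*33856 + I*√6)) = -35250 - (90 + √(67712 + I*√6)) = -35250 + (-90 - √(67712 + I*√6)) = -35340 - √(67712 + I*√6)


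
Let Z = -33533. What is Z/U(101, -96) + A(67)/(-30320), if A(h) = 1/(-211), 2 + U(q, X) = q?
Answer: -214528038061/633354480 ≈ -338.72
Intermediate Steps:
U(q, X) = -2 + q
A(h) = -1/211
Z/U(101, -96) + A(67)/(-30320) = -33533/(-2 + 101) - 1/211/(-30320) = -33533/99 - 1/211*(-1/30320) = -33533*1/99 + 1/6397520 = -33533/99 + 1/6397520 = -214528038061/633354480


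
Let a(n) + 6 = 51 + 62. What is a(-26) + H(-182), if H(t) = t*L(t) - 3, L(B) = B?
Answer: 33228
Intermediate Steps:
a(n) = 107 (a(n) = -6 + (51 + 62) = -6 + 113 = 107)
H(t) = -3 + t² (H(t) = t*t - 3 = t² - 3 = -3 + t²)
a(-26) + H(-182) = 107 + (-3 + (-182)²) = 107 + (-3 + 33124) = 107 + 33121 = 33228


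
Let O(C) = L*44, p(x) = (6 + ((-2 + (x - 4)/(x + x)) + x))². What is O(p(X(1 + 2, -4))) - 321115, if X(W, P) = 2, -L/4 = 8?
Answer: -322523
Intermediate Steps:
L = -32 (L = -4*8 = -32)
p(x) = (4 + x + (-4 + x)/(2*x))² (p(x) = (6 + ((-2 + (-4 + x)/((2*x))) + x))² = (6 + ((-2 + (-4 + x)*(1/(2*x))) + x))² = (6 + ((-2 + (-4 + x)/(2*x)) + x))² = (6 + (-2 + x + (-4 + x)/(2*x)))² = (4 + x + (-4 + x)/(2*x))²)
O(C) = -1408 (O(C) = -32*44 = -1408)
O(p(X(1 + 2, -4))) - 321115 = -1408 - 321115 = -322523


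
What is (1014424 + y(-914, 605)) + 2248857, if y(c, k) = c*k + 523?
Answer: 2710834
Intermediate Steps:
y(c, k) = 523 + c*k
(1014424 + y(-914, 605)) + 2248857 = (1014424 + (523 - 914*605)) + 2248857 = (1014424 + (523 - 552970)) + 2248857 = (1014424 - 552447) + 2248857 = 461977 + 2248857 = 2710834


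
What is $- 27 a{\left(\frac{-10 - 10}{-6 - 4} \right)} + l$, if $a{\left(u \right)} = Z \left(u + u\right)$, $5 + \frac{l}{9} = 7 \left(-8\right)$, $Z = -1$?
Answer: $-441$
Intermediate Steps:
$l = -549$ ($l = -45 + 9 \cdot 7 \left(-8\right) = -45 + 9 \left(-56\right) = -45 - 504 = -549$)
$a{\left(u \right)} = - 2 u$ ($a{\left(u \right)} = - (u + u) = - 2 u$)
$- 27 a{\left(\frac{-10 - 10}{-6 - 4} \right)} + l = - 27 \left(- 2 \frac{-10 - 10}{-6 - 4}\right) - 549 = - 27 \left(- 2 \left(- \frac{20}{-10}\right)\right) - 549 = - 27 \left(- 2 \left(\left(-20\right) \left(- \frac{1}{10}\right)\right)\right) - 549 = - 27 \left(\left(-2\right) 2\right) - 549 = \left(-27\right) \left(-4\right) - 549 = 108 - 549 = -441$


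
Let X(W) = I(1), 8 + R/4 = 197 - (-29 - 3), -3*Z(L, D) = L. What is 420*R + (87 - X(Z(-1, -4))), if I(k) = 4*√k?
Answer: 371363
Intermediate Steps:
Z(L, D) = -L/3
R = 884 (R = -32 + 4*(197 - (-29 - 3)) = -32 + 4*(197 - 1*(-32)) = -32 + 4*(197 + 32) = -32 + 4*229 = -32 + 916 = 884)
X(W) = 4 (X(W) = 4*√1 = 4*1 = 4)
420*R + (87 - X(Z(-1, -4))) = 420*884 + (87 - 1*4) = 371280 + (87 - 4) = 371280 + 83 = 371363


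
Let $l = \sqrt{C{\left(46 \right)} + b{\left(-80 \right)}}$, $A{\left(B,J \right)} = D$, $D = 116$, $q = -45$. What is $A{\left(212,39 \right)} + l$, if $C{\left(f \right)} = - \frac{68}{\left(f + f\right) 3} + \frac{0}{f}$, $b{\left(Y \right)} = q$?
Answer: $116 + \frac{i \sqrt{215418}}{69} \approx 116.0 + 6.7265 i$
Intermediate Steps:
$b{\left(Y \right)} = -45$
$A{\left(B,J \right)} = 116$
$C{\left(f \right)} = - \frac{34}{3 f}$ ($C{\left(f \right)} = - \frac{68}{2 f 3} + 0 = - \frac{68}{6 f} + 0 = - 68 \frac{1}{6 f} + 0 = - \frac{34}{3 f} + 0 = - \frac{34}{3 f}$)
$l = \frac{i \sqrt{215418}}{69}$ ($l = \sqrt{- \frac{34}{3 \cdot 46} - 45} = \sqrt{\left(- \frac{34}{3}\right) \frac{1}{46} - 45} = \sqrt{- \frac{17}{69} - 45} = \sqrt{- \frac{3122}{69}} = \frac{i \sqrt{215418}}{69} \approx 6.7265 i$)
$A{\left(212,39 \right)} + l = 116 + \frac{i \sqrt{215418}}{69}$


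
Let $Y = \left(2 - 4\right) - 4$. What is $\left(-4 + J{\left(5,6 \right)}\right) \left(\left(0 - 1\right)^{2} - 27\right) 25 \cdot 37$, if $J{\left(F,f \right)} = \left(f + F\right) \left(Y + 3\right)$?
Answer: $889850$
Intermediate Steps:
$Y = -6$ ($Y = -2 - 4 = -6$)
$J{\left(F,f \right)} = - 3 F - 3 f$ ($J{\left(F,f \right)} = \left(f + F\right) \left(-6 + 3\right) = \left(F + f\right) \left(-3\right) = - 3 F - 3 f$)
$\left(-4 + J{\left(5,6 \right)}\right) \left(\left(0 - 1\right)^{2} - 27\right) 25 \cdot 37 = \left(-4 - 33\right) \left(\left(0 - 1\right)^{2} - 27\right) 25 \cdot 37 = \left(-4 - 33\right) \left(\left(-1\right)^{2} - 27\right) 25 \cdot 37 = \left(-4 - 33\right) \left(1 - 27\right) 25 \cdot 37 = \left(-37\right) \left(-26\right) 25 \cdot 37 = 962 \cdot 25 \cdot 37 = 24050 \cdot 37 = 889850$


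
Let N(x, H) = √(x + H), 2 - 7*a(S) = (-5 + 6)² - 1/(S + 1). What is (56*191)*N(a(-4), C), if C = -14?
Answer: 3056*I*√1533/3 ≈ 39884.0*I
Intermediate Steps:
a(S) = ⅐ + 1/(7*(1 + S)) (a(S) = 2/7 - ((-5 + 6)² - 1/(S + 1))/7 = 2/7 - (1² - 1/(1 + S))/7 = 2/7 - (1 - 1/(1 + S))/7 = 2/7 + (-⅐ + 1/(7*(1 + S))) = ⅐ + 1/(7*(1 + S)))
N(x, H) = √(H + x)
(56*191)*N(a(-4), C) = (56*191)*√(-14 + (2 - 4)/(7*(1 - 4))) = 10696*√(-14 + (⅐)*(-2)/(-3)) = 10696*√(-14 + (⅐)*(-⅓)*(-2)) = 10696*√(-14 + 2/21) = 10696*√(-292/21) = 10696*(2*I*√1533/21) = 3056*I*√1533/3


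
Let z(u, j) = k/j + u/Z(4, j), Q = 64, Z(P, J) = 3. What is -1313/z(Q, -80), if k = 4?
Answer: -78780/1277 ≈ -61.691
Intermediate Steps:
z(u, j) = 4/j + u/3
-1313/z(Q, -80) = -1313/(4/(-80) + (⅓)*64) = -1313/(4*(-1/80) + 64/3) = -1313/(-1/20 + 64/3) = -1313/1277/60 = -1313*60/1277 = -78780/1277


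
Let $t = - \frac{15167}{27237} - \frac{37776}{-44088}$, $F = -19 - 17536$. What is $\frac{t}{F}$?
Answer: $- \frac{15009259}{878353347795} \approx -1.7088 \cdot 10^{-5}$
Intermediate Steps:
$F = -17555$ ($F = -19 - 17536 = -17555$)
$t = \frac{15009259}{50034369}$ ($t = \left(-15167\right) \frac{1}{27237} - - \frac{1574}{1837} = - \frac{15167}{27237} + \frac{1574}{1837} = \frac{15009259}{50034369} \approx 0.29998$)
$\frac{t}{F} = \frac{15009259}{50034369 \left(-17555\right)} = \frac{15009259}{50034369} \left(- \frac{1}{17555}\right) = - \frac{15009259}{878353347795}$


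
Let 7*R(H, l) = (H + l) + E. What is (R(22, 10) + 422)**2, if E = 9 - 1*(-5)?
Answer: 9000000/49 ≈ 1.8367e+5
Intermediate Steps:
E = 14 (E = 9 + 5 = 14)
R(H, l) = 2 + H/7 + l/7 (R(H, l) = ((H + l) + 14)/7 = (14 + H + l)/7 = 2 + H/7 + l/7)
(R(22, 10) + 422)**2 = ((2 + (1/7)*22 + (1/7)*10) + 422)**2 = ((2 + 22/7 + 10/7) + 422)**2 = (46/7 + 422)**2 = (3000/7)**2 = 9000000/49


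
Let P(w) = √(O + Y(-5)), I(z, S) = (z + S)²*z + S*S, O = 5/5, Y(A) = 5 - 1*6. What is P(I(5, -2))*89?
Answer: 0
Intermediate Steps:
Y(A) = -1 (Y(A) = 5 - 6 = -1)
O = 1 (O = 5*(⅕) = 1)
I(z, S) = S² + z*(S + z)² (I(z, S) = (S + z)²*z + S² = z*(S + z)² + S² = S² + z*(S + z)²)
P(w) = 0 (P(w) = √(1 - 1) = √0 = 0)
P(I(5, -2))*89 = 0*89 = 0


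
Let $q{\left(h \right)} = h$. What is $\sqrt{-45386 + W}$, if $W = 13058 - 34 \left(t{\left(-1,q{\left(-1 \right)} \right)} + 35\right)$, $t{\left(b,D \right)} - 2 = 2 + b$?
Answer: $82 i \sqrt{5} \approx 183.36 i$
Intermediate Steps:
$t{\left(b,D \right)} = 4 + b$ ($t{\left(b,D \right)} = 2 + \left(2 + b\right) = 4 + b$)
$W = 11766$ ($W = 13058 - 34 \left(\left(4 - 1\right) + 35\right) = 13058 - 34 \left(3 + 35\right) = 13058 - 1292 = 11766$)
$\sqrt{-45386 + W} = \sqrt{-45386 + 11766} = \sqrt{-33620} = 82 i \sqrt{5}$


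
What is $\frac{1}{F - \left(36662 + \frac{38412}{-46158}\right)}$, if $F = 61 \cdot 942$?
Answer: $\frac{7693}{160020802} \approx 4.8075 \cdot 10^{-5}$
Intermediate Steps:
$F = 57462$
$\frac{1}{F - \left(36662 + \frac{38412}{-46158}\right)} = \frac{1}{57462 - \left(36662 + \frac{38412}{-46158}\right)} = \frac{1}{57462 - \frac{282034364}{7693}} = \frac{1}{\frac{160020802}{7693}} = \frac{7693}{160020802}$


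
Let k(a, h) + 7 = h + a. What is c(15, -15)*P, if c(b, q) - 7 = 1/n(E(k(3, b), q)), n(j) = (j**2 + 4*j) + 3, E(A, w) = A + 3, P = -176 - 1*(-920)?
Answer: 442928/85 ≈ 5210.9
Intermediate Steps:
k(a, h) = -7 + a + h (k(a, h) = -7 + (h + a) = -7 + (a + h) = -7 + a + h)
P = 744 (P = -176 + 920 = 744)
E(A, w) = 3 + A
n(j) = 3 + j**2 + 4*j
c(b, q) = 7 + 1/(-1 + (-1 + b)**2 + 4*b) (c(b, q) = 7 + 1/(3 + (3 + (-7 + 3 + b))**2 + 4*(3 + (-7 + 3 + b))) = 7 + 1/(3 + (3 + (-4 + b))**2 + 4*(3 + (-4 + b))) = 7 + 1/(3 + (-1 + b)**2 + 4*(-1 + b)) = 7 + 1/(3 + (-1 + b)**2 + (-4 + 4*b)) = 7 + 1/(-1 + (-1 + b)**2 + 4*b))
c(15, -15)*P = ((1 + 7*15**2 + 14*15)/(15*(2 + 15)))*744 = ((1/15)*(1 + 7*225 + 210)/17)*744 = ((1/15)*(1/17)*(1 + 1575 + 210))*744 = ((1/15)*(1/17)*1786)*744 = (1786/255)*744 = 442928/85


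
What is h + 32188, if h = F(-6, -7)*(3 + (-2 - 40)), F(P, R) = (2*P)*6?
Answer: 34996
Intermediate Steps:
F(P, R) = 12*P
h = 2808 (h = (12*(-6))*(3 + (-2 - 40)) = -72*(3 - 42) = -72*(-39) = 2808)
h + 32188 = 2808 + 32188 = 34996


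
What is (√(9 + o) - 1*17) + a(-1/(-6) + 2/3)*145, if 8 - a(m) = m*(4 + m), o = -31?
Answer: 20123/36 + I*√22 ≈ 558.97 + 4.6904*I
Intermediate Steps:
a(m) = 8 - m*(4 + m)
(√(9 + o) - 1*17) + a(-1/(-6) + 2/3)*145 = (√(9 - 31) - 1*17) + (8 - (-1/(-6) + 2/3)² - 4*(-1/(-6) + 2/3))*145 = (√(-22) - 17) + (8 - (-1*(-⅙) + 2*(⅓))² - 4*(-1*(-⅙) + 2*(⅓)))*145 = (I*√22 - 17) + (8 - (⅙ + ⅔)² - 4*(⅙ + ⅔))*145 = (-17 + I*√22) + (8 - (⅚)² - 4*⅚)*145 = (-17 + I*√22) + (8 - 1*25/36 - 10/3)*145 = (-17 + I*√22) + (8 - 25/36 - 10/3)*145 = (-17 + I*√22) + (143/36)*145 = (-17 + I*√22) + 20735/36 = 20123/36 + I*√22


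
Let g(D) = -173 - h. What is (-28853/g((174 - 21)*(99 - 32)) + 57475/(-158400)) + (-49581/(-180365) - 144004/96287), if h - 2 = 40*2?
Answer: 3794470814122153/34011150432192 ≈ 111.57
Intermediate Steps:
h = 82 (h = 2 + 40*2 = 2 + 80 = 82)
g(D) = -255 (g(D) = -173 - 1*82 = -173 - 82 = -255)
(-28853/g((174 - 21)*(99 - 32)) + 57475/(-158400)) + (-49581/(-180365) - 144004/96287) = (-28853/(-255) + 57475/(-158400)) + (-49581/(-180365) - 144004/96287) = (-28853*(-1/255) + 57475*(-1/158400)) + (-49581*(-1/180365) - 144004*1/96287) = (28853/255 - 209/576) + (49581/180365 - 144004/96287) = 5522011/48960 - 21199275713/17366804755 = 3794470814122153/34011150432192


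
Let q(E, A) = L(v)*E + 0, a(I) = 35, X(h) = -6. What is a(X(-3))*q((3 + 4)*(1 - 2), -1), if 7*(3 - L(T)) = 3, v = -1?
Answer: -630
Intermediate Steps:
L(T) = 18/7 (L(T) = 3 - 1/7*3 = 3 - 3/7 = 18/7)
q(E, A) = 18*E/7 (q(E, A) = 18*E/7 + 0 = 18*E/7)
a(X(-3))*q((3 + 4)*(1 - 2), -1) = 35*(18*((3 + 4)*(1 - 2))/7) = 35*(18*(7*(-1))/7) = 35*((18/7)*(-7)) = 35*(-18) = -630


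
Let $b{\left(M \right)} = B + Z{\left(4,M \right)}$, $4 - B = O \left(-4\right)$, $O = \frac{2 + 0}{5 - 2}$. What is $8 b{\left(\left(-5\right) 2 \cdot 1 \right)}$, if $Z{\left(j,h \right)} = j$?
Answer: $\frac{256}{3} \approx 85.333$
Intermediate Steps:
$O = \frac{2}{3} \approx 0.66667$
$B = \frac{20}{3}$ ($B = 4 - \frac{2}{3} \left(-4\right) = 4 - - \frac{8}{3} = 4 + \frac{8}{3} = \frac{20}{3} \approx 6.6667$)
$b{\left(M \right)} = \frac{32}{3}$ ($b{\left(M \right)} = \frac{20}{3} + 4 = \frac{32}{3}$)
$8 b{\left(\left(-5\right) 2 \cdot 1 \right)} = 8 \cdot \frac{32}{3} = \frac{256}{3}$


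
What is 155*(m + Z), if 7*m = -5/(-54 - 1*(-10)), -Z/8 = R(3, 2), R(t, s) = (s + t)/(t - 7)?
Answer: 478175/308 ≈ 1552.5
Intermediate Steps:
R(t, s) = (s + t)/(-7 + t)
Z = 10 (Z = -8*(2 + 3)/(-7 + 3) = -8*5/(-4) = -(-2)*5 = -8*(-5/4) = 10)
m = 5/308 (m = (-5/(-54 - 1*(-10)))/7 = (-5/(-54 + 10))/7 = (-5/(-44))/7 = (-5*(-1/44))/7 = (1/7)*(5/44) = 5/308 ≈ 0.016234)
155*(m + Z) = 155*(5/308 + 10) = 155*(3085/308) = 478175/308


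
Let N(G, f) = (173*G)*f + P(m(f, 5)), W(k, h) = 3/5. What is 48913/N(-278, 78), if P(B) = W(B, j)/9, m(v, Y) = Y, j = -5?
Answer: -733695/56269979 ≈ -0.013039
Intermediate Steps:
W(k, h) = ⅗ (W(k, h) = 3*(⅕) = ⅗)
P(B) = 1/15 (P(B) = (⅗)/9 = (⅗)*(⅑) = 1/15)
N(G, f) = 1/15 + 173*G*f (N(G, f) = (173*G)*f + 1/15 = 173*G*f + 1/15 = 1/15 + 173*G*f)
48913/N(-278, 78) = 48913/(1/15 + 173*(-278)*78) = 48913/(1/15 - 3751332) = 48913/(-56269979/15) = 48913*(-15/56269979) = -733695/56269979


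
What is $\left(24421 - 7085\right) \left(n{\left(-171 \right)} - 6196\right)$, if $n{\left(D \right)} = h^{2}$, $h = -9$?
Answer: $-106009640$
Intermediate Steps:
$n{\left(D \right)} = 81$ ($n{\left(D \right)} = \left(-9\right)^{2} = 81$)
$\left(24421 - 7085\right) \left(n{\left(-171 \right)} - 6196\right) = \left(24421 - 7085\right) \left(81 - 6196\right) = 17336 \left(-6115\right) = -106009640$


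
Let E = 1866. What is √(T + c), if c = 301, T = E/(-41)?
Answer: 5*√17179/41 ≈ 15.984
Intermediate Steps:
T = -1866/41 (T = 1866/(-41) = 1866*(-1/41) = -1866/41 ≈ -45.512)
√(T + c) = √(-1866/41 + 301) = √(10475/41) = 5*√17179/41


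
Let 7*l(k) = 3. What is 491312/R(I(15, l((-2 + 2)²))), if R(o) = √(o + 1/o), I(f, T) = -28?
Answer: -982624*I*√5495/785 ≈ -92790.0*I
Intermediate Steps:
l(k) = 3/7 (l(k) = (⅐)*3 = 3/7)
491312/R(I(15, l((-2 + 2)²))) = 491312/(√(-28 + 1/(-28))) = 491312/(√(-28 - 1/28)) = 491312/(√(-785/28)) = 491312/((I*√5495/14)) = 491312*(-2*I*√5495/785) = -982624*I*√5495/785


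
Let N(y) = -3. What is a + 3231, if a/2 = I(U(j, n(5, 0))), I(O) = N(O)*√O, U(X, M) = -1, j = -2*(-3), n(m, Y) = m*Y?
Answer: 3231 - 6*I ≈ 3231.0 - 6.0*I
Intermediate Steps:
n(m, Y) = Y*m
j = 6
I(O) = -3*√O
a = -6*I (a = 2*(-3*I) = -6*I ≈ -6.0*I)
a + 3231 = -6*I + 3231 = 3231 - 6*I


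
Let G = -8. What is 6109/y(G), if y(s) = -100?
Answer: -6109/100 ≈ -61.090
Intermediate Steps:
6109/y(G) = 6109/(-100) = 6109*(-1/100) = -6109/100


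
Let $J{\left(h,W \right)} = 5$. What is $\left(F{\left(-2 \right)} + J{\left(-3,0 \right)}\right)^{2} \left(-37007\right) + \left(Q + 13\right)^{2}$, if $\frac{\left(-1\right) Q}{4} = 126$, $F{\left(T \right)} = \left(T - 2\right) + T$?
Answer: $204074$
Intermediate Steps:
$F{\left(T \right)} = -2 + 2 T$ ($F{\left(T \right)} = \left(-2 + T\right) + T = -2 + 2 T$)
$Q = -504$ ($Q = \left(-4\right) 126 = -504$)
$\left(F{\left(-2 \right)} + J{\left(-3,0 \right)}\right)^{2} \left(-37007\right) + \left(Q + 13\right)^{2} = \left(\left(-2 + 2 \left(-2\right)\right) + 5\right)^{2} \left(-37007\right) + \left(-504 + 13\right)^{2} = \left(\left(-2 - 4\right) + 5\right)^{2} \left(-37007\right) + \left(-491\right)^{2} = \left(-6 + 5\right)^{2} \left(-37007\right) + 241081 = \left(-1\right)^{2} \left(-37007\right) + 241081 = 1 \left(-37007\right) + 241081 = -37007 + 241081 = 204074$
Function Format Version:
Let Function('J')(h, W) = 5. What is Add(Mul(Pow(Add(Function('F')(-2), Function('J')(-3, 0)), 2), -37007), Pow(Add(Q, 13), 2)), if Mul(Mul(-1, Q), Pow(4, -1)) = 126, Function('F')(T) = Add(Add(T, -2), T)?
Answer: 204074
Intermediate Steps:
Function('F')(T) = Add(-2, Mul(2, T)) (Function('F')(T) = Add(Add(-2, T), T) = Add(-2, Mul(2, T)))
Q = -504 (Q = Mul(-4, 126) = -504)
Add(Mul(Pow(Add(Function('F')(-2), Function('J')(-3, 0)), 2), -37007), Pow(Add(Q, 13), 2)) = Add(Mul(Pow(Add(Add(-2, Mul(2, -2)), 5), 2), -37007), Pow(Add(-504, 13), 2)) = Add(Mul(Pow(Add(Add(-2, -4), 5), 2), -37007), Pow(-491, 2)) = Add(Mul(Pow(Add(-6, 5), 2), -37007), 241081) = Add(Mul(Pow(-1, 2), -37007), 241081) = Add(Mul(1, -37007), 241081) = Add(-37007, 241081) = 204074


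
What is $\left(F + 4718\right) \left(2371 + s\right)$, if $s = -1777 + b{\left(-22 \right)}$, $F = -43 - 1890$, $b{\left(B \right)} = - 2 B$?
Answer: $1776830$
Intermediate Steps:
$F = -1933$
$s = -1733$ ($s = -1777 - -44 = -1777 + 44 = -1733$)
$\left(F + 4718\right) \left(2371 + s\right) = \left(-1933 + 4718\right) \left(2371 - 1733\right) = 2785 \cdot 638 = 1776830$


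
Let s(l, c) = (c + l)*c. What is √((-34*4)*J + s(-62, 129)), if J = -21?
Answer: √11499 ≈ 107.23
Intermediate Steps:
s(l, c) = c*(c + l)
√((-34*4)*J + s(-62, 129)) = √(-34*4*(-21) + 129*(129 - 62)) = √(-136*(-21) + 129*67) = √(2856 + 8643) = √11499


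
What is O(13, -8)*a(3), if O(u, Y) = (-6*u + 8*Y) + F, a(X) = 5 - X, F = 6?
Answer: -272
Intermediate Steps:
O(u, Y) = 6 - 6*u + 8*Y (O(u, Y) = (-6*u + 8*Y) + 6 = 6 - 6*u + 8*Y)
O(13, -8)*a(3) = (6 - 6*13 + 8*(-8))*(5 - 1*3) = (6 - 78 - 64)*(5 - 3) = -136*2 = -272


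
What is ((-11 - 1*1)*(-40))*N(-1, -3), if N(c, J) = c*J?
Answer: 1440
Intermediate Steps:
N(c, J) = J*c
((-11 - 1*1)*(-40))*N(-1, -3) = ((-11 - 1*1)*(-40))*(-3*(-1)) = ((-11 - 1)*(-40))*3 = -12*(-40)*3 = 480*3 = 1440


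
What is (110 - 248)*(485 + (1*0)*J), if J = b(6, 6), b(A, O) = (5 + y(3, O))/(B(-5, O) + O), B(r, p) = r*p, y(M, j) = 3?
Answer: -66930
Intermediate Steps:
B(r, p) = p*r
b(A, O) = -2/O (b(A, O) = (5 + 3)/(O*(-5) + O) = 8/(-5*O + O) = 8/((-4*O)) = 8*(-1/(4*O)) = -2/O)
J = -⅓ (J = -2/6 = -2*⅙ = -⅓ ≈ -0.33333)
(110 - 248)*(485 + (1*0)*J) = (110 - 248)*(485 + (1*0)*(-⅓)) = -138*(485 + 0*(-⅓)) = -138*(485 + 0) = -138*485 = -66930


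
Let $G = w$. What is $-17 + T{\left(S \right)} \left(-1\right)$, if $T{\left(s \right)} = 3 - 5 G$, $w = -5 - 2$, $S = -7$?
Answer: $-55$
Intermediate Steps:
$w = -7$ ($w = -5 - 2 = -7$)
$G = -7$
$T{\left(s \right)} = 38$ ($T{\left(s \right)} = 3 - -35 = 3 + 35 = 38$)
$-17 + T{\left(S \right)} \left(-1\right) = -17 + 38 \left(-1\right) = -17 - 38 = -55$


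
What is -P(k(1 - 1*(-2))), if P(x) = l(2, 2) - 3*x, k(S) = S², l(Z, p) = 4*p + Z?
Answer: 17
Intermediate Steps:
l(Z, p) = Z + 4*p
P(x) = 10 - 3*x (P(x) = (2 + 4*2) - 3*x = (2 + 8) - 3*x = 10 - 3*x)
-P(k(1 - 1*(-2))) = -(10 - 3*(1 - 1*(-2))²) = -(10 - 3*(1 + 2)²) = -(10 - 3*3²) = -(10 - 3*9) = -(10 - 27) = -1*(-17) = 17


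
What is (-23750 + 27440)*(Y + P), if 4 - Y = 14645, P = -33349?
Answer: -177083100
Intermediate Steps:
Y = -14641 (Y = 4 - 1*14645 = 4 - 14645 = -14641)
(-23750 + 27440)*(Y + P) = (-23750 + 27440)*(-14641 - 33349) = 3690*(-47990) = -177083100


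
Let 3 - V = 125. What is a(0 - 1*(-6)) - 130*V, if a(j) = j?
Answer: 15866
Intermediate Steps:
V = -122 (V = 3 - 1*125 = 3 - 125 = -122)
a(0 - 1*(-6)) - 130*V = (0 - 1*(-6)) - 130*(-122) = (0 + 6) + 15860 = 6 + 15860 = 15866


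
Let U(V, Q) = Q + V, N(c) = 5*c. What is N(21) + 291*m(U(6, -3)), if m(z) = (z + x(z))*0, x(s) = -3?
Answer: 105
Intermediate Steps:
m(z) = 0 (m(z) = (z - 3)*0 = (-3 + z)*0 = 0)
N(21) + 291*m(U(6, -3)) = 5*21 + 291*0 = 105 + 0 = 105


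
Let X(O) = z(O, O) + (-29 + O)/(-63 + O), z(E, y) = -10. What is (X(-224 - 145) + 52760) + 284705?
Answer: 72890479/216 ≈ 3.3746e+5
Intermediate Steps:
X(O) = -10 + (-29 + O)/(-63 + O)
(X(-224 - 145) + 52760) + 284705 = ((601 - 9*(-224 - 145))/(-63 + (-224 - 145)) + 52760) + 284705 = ((601 - 9*(-369))/(-63 - 369) + 52760) + 284705 = ((601 + 3321)/(-432) + 52760) + 284705 = (-1/432*3922 + 52760) + 284705 = (-1961/216 + 52760) + 284705 = 11394199/216 + 284705 = 72890479/216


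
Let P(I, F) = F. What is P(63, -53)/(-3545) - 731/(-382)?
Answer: 2611641/1354190 ≈ 1.9286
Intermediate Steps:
P(63, -53)/(-3545) - 731/(-382) = -53/(-3545) - 731/(-382) = -53*(-1/3545) - 731*(-1/382) = 53/3545 + 731/382 = 2611641/1354190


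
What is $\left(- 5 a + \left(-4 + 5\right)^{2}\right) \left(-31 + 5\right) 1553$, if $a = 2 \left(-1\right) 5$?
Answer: $-2059278$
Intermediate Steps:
$a = -10$ ($a = \left(-2\right) 5 = -10$)
$\left(- 5 a + \left(-4 + 5\right)^{2}\right) \left(-31 + 5\right) 1553 = \left(\left(-5\right) \left(-10\right) + \left(-4 + 5\right)^{2}\right) \left(-31 + 5\right) 1553 = \left(50 + 1^{2}\right) \left(-26\right) 1553 = \left(50 + 1\right) \left(-26\right) 1553 = 51 \left(-26\right) 1553 = \left(-1326\right) 1553 = -2059278$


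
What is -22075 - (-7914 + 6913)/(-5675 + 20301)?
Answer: -322867949/14626 ≈ -22075.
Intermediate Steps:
-22075 - (-7914 + 6913)/(-5675 + 20301) = -22075 - (-1001)/14626 = -22075 - 1*(-1001/14626) = -22075 + 1001/14626 = -322867949/14626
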